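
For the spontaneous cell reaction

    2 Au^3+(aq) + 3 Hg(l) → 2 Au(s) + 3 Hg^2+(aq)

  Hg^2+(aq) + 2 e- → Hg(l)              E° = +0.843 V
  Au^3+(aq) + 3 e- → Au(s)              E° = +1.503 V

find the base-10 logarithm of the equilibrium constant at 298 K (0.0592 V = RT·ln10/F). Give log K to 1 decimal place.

log K = 66.9

The Au³⁺/Au couple is reduced (cathode); E°cell = +1.503 − (+0.843) = +0.660 V with n = 6.
At equilibrium E = 0, so log K = nE°cell / 0.0592 = (6)(+0.660) / 0.0592 = 66.9.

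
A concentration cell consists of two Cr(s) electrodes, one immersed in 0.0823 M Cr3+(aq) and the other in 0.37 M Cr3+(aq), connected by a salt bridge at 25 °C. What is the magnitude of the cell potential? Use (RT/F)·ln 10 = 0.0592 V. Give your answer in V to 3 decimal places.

For a concentration cell E°cell = 0, since both electrodes use the same couple.
The compartment with the higher Cr3+(aq) concentration (0.37 M) acts as the cathode; ions are reduced there and produced at the dilute (0.0823 M) anode.
With n = 3, Ecell = −(0.0592/3)·log([dilute]/[conc]) = −(0.0592/3)·log(0.0823/0.37) = +0.013 V.

0.013 V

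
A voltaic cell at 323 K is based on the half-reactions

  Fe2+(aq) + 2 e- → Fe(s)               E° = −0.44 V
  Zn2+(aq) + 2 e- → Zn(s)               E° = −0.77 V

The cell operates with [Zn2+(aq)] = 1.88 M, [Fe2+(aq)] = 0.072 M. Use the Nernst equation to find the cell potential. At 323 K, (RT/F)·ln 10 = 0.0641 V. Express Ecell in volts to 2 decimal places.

Since E°(Fe²⁺/Fe) > E°(Zn²⁺/Zn), Fe²⁺/Fe serves as the cathode.
E°cell = −0.44 − (−0.77) = +0.33 V, with n = 2 electrons transferred.
The balanced reaction is Fe2+(aq) + Zn(s) → Fe(s) + Zn2+(aq), so Q = [Zn2+(aq)] / [Fe2+(aq)] = 26.1 and log Q = 1.417.
By the Nernst equation, E = +0.33 − (0.0641/2)·(1.417) = +0.28 V.

+0.28 V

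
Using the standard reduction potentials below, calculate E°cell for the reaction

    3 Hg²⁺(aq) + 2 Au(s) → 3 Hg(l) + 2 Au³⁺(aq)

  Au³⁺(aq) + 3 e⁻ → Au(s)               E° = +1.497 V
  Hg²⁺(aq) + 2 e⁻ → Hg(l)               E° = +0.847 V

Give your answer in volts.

Hg²⁺(aq) gains electrons, so the Hg²⁺/Hg couple is the cathode; the Au³⁺/Au couple is the anode.
E°cell = E°(cathode) − E°(anode) = +0.847 − (+1.497) = −0.650 V.

−0.650 V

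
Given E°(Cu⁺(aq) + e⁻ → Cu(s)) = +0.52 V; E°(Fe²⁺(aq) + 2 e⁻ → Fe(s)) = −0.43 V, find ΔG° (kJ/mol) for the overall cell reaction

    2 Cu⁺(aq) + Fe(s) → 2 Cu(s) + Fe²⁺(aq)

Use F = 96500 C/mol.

In the reaction as written Cu⁺(aq) is reduced, so the Cu⁺/Cu couple is the cathode and Fe²⁺/Fe is the anode.
E°cell = +0.52 − (−0.43) = +0.95 V; balancing electrons gives n = 2.
ΔG° = −nFE°cell = −(2)(96500)(+0.95) J/mol = −183 kJ/mol.

−183 kJ/mol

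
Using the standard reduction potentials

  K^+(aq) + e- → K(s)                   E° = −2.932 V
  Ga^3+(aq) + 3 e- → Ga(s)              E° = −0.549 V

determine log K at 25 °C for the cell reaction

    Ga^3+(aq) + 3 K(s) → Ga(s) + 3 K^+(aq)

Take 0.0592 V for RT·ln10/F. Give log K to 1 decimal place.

The Ga³⁺/Ga couple is reduced (cathode); E°cell = −0.549 − (−2.932) = +2.383 V with n = 3.
At equilibrium E = 0, so log K = nE°cell / 0.0592 = (3)(+2.383) / 0.0592 = 120.8.

log K = 120.8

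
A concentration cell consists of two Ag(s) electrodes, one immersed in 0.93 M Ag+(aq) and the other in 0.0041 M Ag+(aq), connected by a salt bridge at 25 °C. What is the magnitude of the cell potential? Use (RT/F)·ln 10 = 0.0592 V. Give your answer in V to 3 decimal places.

For a concentration cell E°cell = 0, since both electrodes use the same couple.
The compartment with the higher Ag+(aq) concentration (0.93 M) acts as the cathode; ions are reduced there and produced at the dilute (0.0041 M) anode.
With n = 1, Ecell = −(0.0592/1)·log([dilute]/[conc]) = −(0.0592/1)·log(0.0041/0.93) = +0.139 V.

0.139 V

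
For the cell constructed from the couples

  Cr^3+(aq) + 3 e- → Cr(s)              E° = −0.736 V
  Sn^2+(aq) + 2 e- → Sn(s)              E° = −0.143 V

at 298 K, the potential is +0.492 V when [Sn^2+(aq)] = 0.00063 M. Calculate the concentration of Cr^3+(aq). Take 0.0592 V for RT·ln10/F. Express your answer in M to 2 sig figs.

2.1 M

With Sn²⁺/Sn at the cathode and Cr³⁺/Cr at the anode, E°cell = −0.143 − (−0.736) = +0.593 V (n = 6).
From the Nernst equation, log Q = n(E° − E)/0.0592 = 6·(+0.593 − (+0.492))/0.0592 = 10.236.
For 3 Sn^2+(aq) + 2 Cr(s) → 3 Sn(s) + 2 Cr^3+(aq), the reaction quotient is Q = [Cr^3+(aq)]^2 / [Sn^2+(aq)]^3.
Solving for the unknown gives log [Cr^3+(aq)] = 0.317, so [Cr^3+(aq)] ≈ 2.1 M.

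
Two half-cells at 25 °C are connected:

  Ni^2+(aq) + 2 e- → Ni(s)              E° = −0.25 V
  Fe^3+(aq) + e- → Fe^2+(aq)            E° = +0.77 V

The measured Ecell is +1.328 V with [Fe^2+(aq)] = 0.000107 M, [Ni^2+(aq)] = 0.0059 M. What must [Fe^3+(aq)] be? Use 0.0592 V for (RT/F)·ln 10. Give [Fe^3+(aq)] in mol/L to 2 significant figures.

1.3 M

With Fe³⁺/Fe²⁺ at the cathode and Ni²⁺/Ni at the anode, E°cell = +0.77 − (−0.25) = +1.02 V (n = 2).
Rearranging E = E° − (0.0592/n)·log Q gives log Q = 2(+1.02 − (+1.328))/0.0592 = −10.405.
The balanced reaction is 2 Fe^3+(aq) + Ni(s) → 2 Fe^2+(aq) + Ni^2+(aq), so Q = ([Fe^2+(aq)]^2·[Ni^2+(aq)]) / [Fe^3+(aq)]^2.
Solving for the unknown gives log [Fe^3+(aq)] = 0.117, so [Fe^3+(aq)] ≈ 1.3 M.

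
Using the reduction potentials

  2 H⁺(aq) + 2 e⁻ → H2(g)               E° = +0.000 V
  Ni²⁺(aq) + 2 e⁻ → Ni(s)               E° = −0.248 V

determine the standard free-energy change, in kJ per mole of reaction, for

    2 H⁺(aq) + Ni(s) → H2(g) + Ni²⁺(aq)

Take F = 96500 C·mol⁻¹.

In the reaction as written H⁺(aq) is reduced, so the 2H⁺/H₂ couple is the cathode and Ni²⁺/Ni is the anode.
E°cell = +0.000 − (−0.248) = +0.248 V; balancing electrons gives n = 2.
ΔG° = −nFE°cell = −(2)(96500)(+0.248) J/mol = −47.9 kJ/mol.

−47.9 kJ/mol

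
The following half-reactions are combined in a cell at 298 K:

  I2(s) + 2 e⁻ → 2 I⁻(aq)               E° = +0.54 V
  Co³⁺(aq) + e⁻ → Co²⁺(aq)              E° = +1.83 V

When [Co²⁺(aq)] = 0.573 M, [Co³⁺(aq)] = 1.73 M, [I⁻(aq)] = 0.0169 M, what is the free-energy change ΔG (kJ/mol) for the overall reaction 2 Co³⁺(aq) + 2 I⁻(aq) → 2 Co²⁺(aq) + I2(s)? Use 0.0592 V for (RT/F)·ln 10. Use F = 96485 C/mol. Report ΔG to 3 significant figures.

−234 kJ/mol

With Co³⁺/Co²⁺ reduced at the cathode, E°cell = +1.83 − (+0.54) = +1.29 V and n = 2.
Here Q = [Co²⁺(aq)]^2 / ([Co³⁺(aq)]^2·[I⁻(aq)]^2) = 384 (log Q = 2.584), giving E = +1.29 − (0.0592/2)·(2.584) = +1.2135 V.
ΔG = −nFE = −(2)(96485)(+1.2135) J/mol = −234 kJ/mol.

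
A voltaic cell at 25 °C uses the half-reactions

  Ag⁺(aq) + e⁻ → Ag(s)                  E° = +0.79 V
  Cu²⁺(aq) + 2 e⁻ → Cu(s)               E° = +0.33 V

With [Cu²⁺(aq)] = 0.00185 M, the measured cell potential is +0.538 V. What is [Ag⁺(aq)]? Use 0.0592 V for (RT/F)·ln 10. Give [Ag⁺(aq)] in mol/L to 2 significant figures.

With Ag⁺/Ag at the cathode and Cu²⁺/Cu at the anode, E°cell = +0.79 − (+0.33) = +0.46 V (n = 2).
From the Nernst equation, log Q = n(E° − E)/0.0592 = 2·(+0.46 − (+0.538))/0.0592 = −2.635.
Balancing electrons gives 2 Ag⁺(aq) + Cu(s) → 2 Ag(s) + Cu²⁺(aq); thus Q = [Cu²⁺(aq)] / [Ag⁺(aq)]^2.
Substituting the known concentrations and solving, log [Ag⁺(aq)] = −0.049 and [Ag⁺(aq)] = 0.89 M.

0.89 M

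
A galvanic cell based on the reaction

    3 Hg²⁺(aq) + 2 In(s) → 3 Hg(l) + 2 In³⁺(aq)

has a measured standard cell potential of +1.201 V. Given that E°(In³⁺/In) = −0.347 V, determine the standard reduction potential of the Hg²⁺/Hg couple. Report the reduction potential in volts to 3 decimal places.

In the reaction as written the Hg²⁺/Hg couple is reduced (cathode) and In³⁺/In is oxidized (anode), so E°cell = E°(Hg²⁺/Hg) − E°(In³⁺/In).
E°(Hg²⁺/Hg) = E°cell + E°(anode) = +1.201 + (−0.347) = +0.854 V.

+0.854 V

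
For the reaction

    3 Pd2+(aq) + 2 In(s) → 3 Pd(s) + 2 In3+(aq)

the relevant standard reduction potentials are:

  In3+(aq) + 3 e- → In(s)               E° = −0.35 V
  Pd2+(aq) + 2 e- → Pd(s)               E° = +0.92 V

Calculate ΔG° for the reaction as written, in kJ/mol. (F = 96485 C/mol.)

−735 kJ/mol

In the reaction as written Pd2+(aq) is reduced, so the Pd²⁺/Pd couple is the cathode and In³⁺/In is the anode.
E°cell = +0.92 − (−0.35) = +1.27 V; balancing electrons gives n = 6.
ΔG° = −nFE°cell = −(6)(96485)(+1.27) J/mol = −735 kJ/mol.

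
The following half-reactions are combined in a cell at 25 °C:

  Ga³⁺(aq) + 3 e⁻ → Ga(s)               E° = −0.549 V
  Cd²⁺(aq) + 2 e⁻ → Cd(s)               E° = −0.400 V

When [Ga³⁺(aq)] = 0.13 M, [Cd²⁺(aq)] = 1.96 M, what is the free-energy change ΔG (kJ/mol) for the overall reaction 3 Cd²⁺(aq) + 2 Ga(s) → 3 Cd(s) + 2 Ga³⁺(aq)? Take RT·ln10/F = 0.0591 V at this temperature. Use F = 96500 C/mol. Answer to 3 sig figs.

The standard cell potential is −0.400 − (−0.549) = +0.149 V, with n = 6 electrons in the balanced equation.
Q = [Ga³⁺(aq)]^2 / [Cd²⁺(aq)]^3 = 0.00224, so log Q = −2.649 and E = +0.149 − (0.0591/6)(−2.649) = +0.1751 V.
ΔG = −nFE = −(6)(96500)(+0.1751) J/mol = −101 kJ/mol.

−101 kJ/mol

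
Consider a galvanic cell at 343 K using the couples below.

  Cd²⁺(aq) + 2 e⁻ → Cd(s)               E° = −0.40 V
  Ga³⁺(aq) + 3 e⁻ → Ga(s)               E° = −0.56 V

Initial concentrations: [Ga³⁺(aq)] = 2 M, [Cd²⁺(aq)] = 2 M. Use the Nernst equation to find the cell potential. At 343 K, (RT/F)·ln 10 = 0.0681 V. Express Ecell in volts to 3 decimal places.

+0.163 V

Since E°(Cd²⁺/Cd) > E°(Ga³⁺/Ga), Cd²⁺/Cd serves as the cathode.
E°cell = E°cat − E°an = −0.40 − (−0.56) = +0.16 V; n = 6.
Balancing gives 3 Cd²⁺(aq) + 2 Ga(s) → 3 Cd(s) + 2 Ga³⁺(aq); hence Q = [Ga³⁺(aq)]^2 / [Cd²⁺(aq)]^3 = 0.5 (log Q = −0.301).
E = E° − (0.0681/n)·log Q = +0.16 − (0.0681/6)(−0.301) = +0.163 V.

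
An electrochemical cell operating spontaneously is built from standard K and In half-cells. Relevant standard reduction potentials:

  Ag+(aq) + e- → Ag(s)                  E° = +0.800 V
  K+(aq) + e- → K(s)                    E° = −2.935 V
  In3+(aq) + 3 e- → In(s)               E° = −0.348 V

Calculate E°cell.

Of the two couples in this cell, the one with the more positive reduction potential is reduced at the cathode: here that is In³⁺/In (−0.348 V); K⁺/K (−2.935 V) is the anode.
E°cell = E°(cathode) − E°(anode) = −0.348 − (−2.935) = +2.587 V.

+2.587 V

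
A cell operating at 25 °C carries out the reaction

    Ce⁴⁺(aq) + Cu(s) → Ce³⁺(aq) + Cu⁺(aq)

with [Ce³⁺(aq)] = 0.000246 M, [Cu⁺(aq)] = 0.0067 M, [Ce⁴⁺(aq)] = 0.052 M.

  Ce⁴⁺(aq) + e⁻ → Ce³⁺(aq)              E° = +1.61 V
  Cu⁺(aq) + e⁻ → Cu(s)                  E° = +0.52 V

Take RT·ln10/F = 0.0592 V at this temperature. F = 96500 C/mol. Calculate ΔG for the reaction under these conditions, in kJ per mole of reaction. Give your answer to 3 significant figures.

−131 kJ/mol

With Ce⁴⁺/Ce³⁺ reduced at the cathode, E°cell = +1.61 − (+0.52) = +1.09 V and n = 1.
Here Q = ([Ce³⁺(aq)]·[Cu⁺(aq)]) / [Ce⁴⁺(aq)] = 3.17×10^−5 (log Q = −4.499), giving E = +1.09 − (0.0592/1)·(−4.499) = +1.3563 V.
ΔG = −nFE = −(1)(96500)(+1.3563) J/mol = −131 kJ/mol.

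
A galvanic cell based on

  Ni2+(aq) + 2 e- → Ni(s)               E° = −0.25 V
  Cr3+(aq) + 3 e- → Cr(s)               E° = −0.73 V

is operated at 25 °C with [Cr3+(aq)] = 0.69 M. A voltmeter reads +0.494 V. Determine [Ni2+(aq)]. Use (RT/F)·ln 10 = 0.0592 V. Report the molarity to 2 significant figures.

2.3 M

Ni²⁺/Ni is the cathode (higher E°); E°cell = −0.25 − (−0.73) = +0.48 V with n = 6.
From the Nernst equation, log Q = n(E° − E)/0.0592 = 6·(+0.48 − (+0.494))/0.0592 = −1.419.
Balancing electrons gives 3 Ni2+(aq) + 2 Cr(s) → 3 Ni(s) + 2 Cr3+(aq); thus Q = [Cr3+(aq)]^2 / [Ni2+(aq)]^3.
Substituting the known concentrations and solving, log [Ni2+(aq)] = 0.366 and [Ni2+(aq)] = 2.3 M.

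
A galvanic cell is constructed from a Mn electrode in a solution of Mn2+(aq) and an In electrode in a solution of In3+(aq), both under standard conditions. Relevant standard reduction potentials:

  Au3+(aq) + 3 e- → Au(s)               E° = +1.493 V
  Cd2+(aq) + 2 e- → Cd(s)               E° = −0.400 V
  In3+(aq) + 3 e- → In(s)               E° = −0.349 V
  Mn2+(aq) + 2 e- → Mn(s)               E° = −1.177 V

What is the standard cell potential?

The In³⁺/In couple has the higher E°, so In ion is reduced (cathode) and Mn is oxidized (anode).
E°cell = E°(cathode) − E°(anode) = −0.349 − (−1.177) = +0.828 V.

+0.828 V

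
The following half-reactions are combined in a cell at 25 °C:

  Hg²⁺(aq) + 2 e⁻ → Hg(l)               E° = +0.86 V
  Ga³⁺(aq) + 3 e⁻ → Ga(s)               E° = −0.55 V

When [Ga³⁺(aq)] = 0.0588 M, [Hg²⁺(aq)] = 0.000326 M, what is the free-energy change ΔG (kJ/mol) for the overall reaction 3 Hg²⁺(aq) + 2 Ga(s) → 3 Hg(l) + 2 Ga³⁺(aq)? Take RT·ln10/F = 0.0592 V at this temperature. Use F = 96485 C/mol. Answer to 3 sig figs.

−771 kJ/mol

E°cell = +0.86 − (−0.55) = +1.41 V; the balanced reaction transfers n = 6 electrons.
Here Q = [Ga³⁺(aq)]^2 / [Hg²⁺(aq)]^3 = 9.98×10^7 (log Q = 7.999), giving E = +1.41 − (0.0592/6)·(7.999) = +1.3311 V.
Finally ΔG = −nFE = −(6)(96485 C/mol)(+1.3311 V) = −771 kJ/mol.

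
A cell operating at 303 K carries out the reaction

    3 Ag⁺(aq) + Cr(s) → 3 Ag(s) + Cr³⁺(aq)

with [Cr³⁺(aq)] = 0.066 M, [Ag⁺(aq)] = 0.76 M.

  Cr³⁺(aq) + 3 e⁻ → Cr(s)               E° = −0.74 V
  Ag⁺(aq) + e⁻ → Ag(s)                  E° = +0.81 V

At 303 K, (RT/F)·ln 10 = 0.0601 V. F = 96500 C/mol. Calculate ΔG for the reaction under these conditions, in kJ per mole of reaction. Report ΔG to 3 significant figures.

The standard cell potential is +0.81 − (−0.74) = +1.55 V, with n = 3 electrons in the balanced equation.
The reaction quotient is [Cr³⁺(aq)] / [Ag⁺(aq)]^3 = 0.15; by Nernst, E = +1.55 − (0.0601/3)(−0.823) = +1.5665 V.
ΔG = −nFE = −(3)(96500)(+1.5665) J/mol = −454 kJ/mol.

−454 kJ/mol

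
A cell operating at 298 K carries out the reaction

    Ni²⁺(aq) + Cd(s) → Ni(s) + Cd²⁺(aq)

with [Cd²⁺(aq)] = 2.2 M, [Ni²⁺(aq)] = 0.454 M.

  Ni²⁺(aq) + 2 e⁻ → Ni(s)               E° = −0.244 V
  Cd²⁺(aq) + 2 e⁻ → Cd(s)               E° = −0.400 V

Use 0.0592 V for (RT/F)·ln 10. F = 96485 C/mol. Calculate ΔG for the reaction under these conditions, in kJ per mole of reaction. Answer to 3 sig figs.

E°cell = −0.244 − (−0.400) = +0.156 V; the balanced reaction transfers n = 2 electrons.
Q = [Cd²⁺(aq)] / [Ni²⁺(aq)] = 4.85, so log Q = 0.685 and E = +0.156 − (0.0592/2)(0.685) = +0.1357 V.
ΔG = −nFE = −(2)(96485)(+0.1357) J/mol = −26.2 kJ/mol.

−26.2 kJ/mol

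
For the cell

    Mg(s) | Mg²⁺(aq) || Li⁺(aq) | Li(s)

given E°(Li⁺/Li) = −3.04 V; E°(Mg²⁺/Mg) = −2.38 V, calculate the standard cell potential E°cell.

By convention the left-hand electrode in cell notation is the anode (oxidation) and the right-hand electrode is the cathode (reduction).
E°cell = E°(right) − E°(left) = −3.04 − (−2.38) = −0.66 V.
The negative sign shows that, as written, the cell would require an external voltage to drive the reaction.

−0.66 V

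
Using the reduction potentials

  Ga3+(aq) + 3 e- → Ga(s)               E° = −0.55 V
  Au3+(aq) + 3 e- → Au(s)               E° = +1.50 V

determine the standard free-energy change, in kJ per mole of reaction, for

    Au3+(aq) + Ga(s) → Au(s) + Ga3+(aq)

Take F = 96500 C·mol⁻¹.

−593 kJ/mol

In the reaction as written Au3+(aq) is reduced, so the Au³⁺/Au couple is the cathode and Ga³⁺/Ga is the anode.
E°cell = +1.50 − (−0.55) = +2.05 V; balancing electrons gives n = 3.
ΔG° = −nFE°cell = −(3)(96500)(+2.05) J/mol = −593 kJ/mol.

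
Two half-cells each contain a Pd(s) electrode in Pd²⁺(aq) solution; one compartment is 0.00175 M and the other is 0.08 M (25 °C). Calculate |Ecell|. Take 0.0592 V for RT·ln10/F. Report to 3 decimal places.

For a concentration cell E°cell = 0, since both electrodes use the same couple.
The compartment with the higher Pd²⁺(aq) concentration (0.08 M) acts as the cathode; ions are reduced there and produced at the dilute (0.00175 M) anode.
With n = 2, Ecell = −(0.0592/2)·log([dilute]/[conc]) = −(0.0592/2)·log(0.00175/0.08) = +0.049 V.

0.049 V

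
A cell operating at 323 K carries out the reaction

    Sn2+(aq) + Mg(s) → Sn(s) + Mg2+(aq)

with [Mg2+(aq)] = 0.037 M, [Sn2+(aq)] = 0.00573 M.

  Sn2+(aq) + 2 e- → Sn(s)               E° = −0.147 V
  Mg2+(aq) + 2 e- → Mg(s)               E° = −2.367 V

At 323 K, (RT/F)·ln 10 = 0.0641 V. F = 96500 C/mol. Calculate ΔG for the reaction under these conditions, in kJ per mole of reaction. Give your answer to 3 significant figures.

−423 kJ/mol

With Sn²⁺/Sn reduced at the cathode, E°cell = −0.147 − (−2.367) = +2.220 V and n = 2.
The reaction quotient is [Mg2+(aq)] / [Sn2+(aq)] = 6.46; by Nernst, E = +2.220 − (0.0641/2)(0.810) = +2.1940 V.
Finally ΔG = −nFE = −(2)(96500 C/mol)(+2.1940 V) = −423 kJ/mol.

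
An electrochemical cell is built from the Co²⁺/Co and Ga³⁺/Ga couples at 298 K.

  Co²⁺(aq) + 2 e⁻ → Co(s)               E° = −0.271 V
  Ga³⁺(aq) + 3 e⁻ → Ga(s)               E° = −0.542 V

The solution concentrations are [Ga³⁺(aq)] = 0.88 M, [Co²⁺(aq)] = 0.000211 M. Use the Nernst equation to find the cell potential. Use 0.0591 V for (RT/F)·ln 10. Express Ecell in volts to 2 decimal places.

Co²⁺/Co is reduced (cathode, E° = −0.271 V) and Ga³⁺/Ga is oxidized (anode).
E°cell = E°cat − E°an = −0.271 − (−0.542) = +0.271 V; n = 6.
The balanced reaction is 3 Co²⁺(aq) + 2 Ga(s) → 3 Co(s) + 2 Ga³⁺(aq), so Q = [Ga³⁺(aq)]^2 / [Co²⁺(aq)]^3 = 8.24×10^10 and log Q = 10.916.
Applying E = E° − (RT ln10/nF)·log Q gives +0.271 − (0.0591/6)(10.916) = +0.16 V.

+0.16 V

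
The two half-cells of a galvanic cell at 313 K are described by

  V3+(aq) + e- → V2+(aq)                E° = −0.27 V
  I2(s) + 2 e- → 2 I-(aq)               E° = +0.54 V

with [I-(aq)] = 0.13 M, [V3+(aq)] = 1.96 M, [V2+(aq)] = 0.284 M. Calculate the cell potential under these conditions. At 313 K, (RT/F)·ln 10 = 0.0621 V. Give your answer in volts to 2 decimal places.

Since E°(I₂/I⁻) > E°(V³⁺/V²⁺), I₂/I⁻ serves as the cathode.
E°cell = E°cat − E°an = +0.54 − (−0.27) = +0.81 V; n = 2.
Balancing gives I2(s) + 2 V2+(aq) → 2 I-(aq) + 2 V3+(aq); hence Q = ([I-(aq)]^2·[V3+(aq)]^2) / [V2+(aq)]^2 = 0.805 (log Q = −0.094).
E = E° − (0.0621/n)·log Q = +0.81 − (0.0621/2)(−0.094) = +0.81 V.

+0.81 V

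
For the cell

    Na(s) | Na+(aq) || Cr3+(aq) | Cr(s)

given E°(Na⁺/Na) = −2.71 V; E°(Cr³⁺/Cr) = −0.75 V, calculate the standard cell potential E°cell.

By convention the left-hand electrode in cell notation is the anode (oxidation) and the right-hand electrode is the cathode (reduction).
E°cell = E°(right) − E°(left) = −0.75 − (−2.71) = +1.96 V.

+1.96 V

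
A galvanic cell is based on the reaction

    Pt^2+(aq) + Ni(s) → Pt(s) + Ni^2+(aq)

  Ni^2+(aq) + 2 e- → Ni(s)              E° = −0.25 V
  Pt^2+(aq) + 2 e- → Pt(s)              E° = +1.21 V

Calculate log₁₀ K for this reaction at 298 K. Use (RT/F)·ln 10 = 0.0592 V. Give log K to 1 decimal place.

log K = 49.3

The Pt²⁺/Pt couple is reduced (cathode); E°cell = +1.21 − (−0.25) = +1.46 V with n = 2.
At equilibrium E = 0, so log K = nE°cell / 0.0592 = (2)(+1.46) / 0.0592 = 49.3.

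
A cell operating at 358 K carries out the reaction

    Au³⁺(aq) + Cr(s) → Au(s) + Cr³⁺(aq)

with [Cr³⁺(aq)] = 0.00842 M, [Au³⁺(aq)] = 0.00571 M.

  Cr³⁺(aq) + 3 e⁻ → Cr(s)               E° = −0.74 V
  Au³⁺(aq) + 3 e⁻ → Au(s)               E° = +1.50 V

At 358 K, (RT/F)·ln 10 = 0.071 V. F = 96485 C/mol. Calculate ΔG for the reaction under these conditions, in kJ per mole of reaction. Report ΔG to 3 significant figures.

−647 kJ/mol

E°cell = +1.50 − (−0.74) = +2.24 V; the balanced reaction transfers n = 3 electrons.
The reaction quotient is [Cr³⁺(aq)] / [Au³⁺(aq)] = 1.47; by Nernst, E = +2.24 − (0.071/3)(0.169) = +2.2360 V.
Then ΔG = −nFE = −3 × 96485 × +2.2360 J/mol = −647 kJ/mol.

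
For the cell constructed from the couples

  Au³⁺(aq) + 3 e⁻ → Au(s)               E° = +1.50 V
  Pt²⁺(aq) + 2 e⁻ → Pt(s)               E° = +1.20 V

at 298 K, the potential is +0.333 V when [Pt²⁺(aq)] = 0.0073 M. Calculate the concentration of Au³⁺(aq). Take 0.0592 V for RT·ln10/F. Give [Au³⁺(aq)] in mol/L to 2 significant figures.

0.029 M

Au³⁺/Au is the cathode (higher E°); E°cell = +1.50 − (+1.20) = +0.30 V with n = 6.
Rearranging E = E° − (0.0592/n)·log Q gives log Q = 6(+0.30 − (+0.333))/0.0592 = −3.345.
Balancing electrons gives 2 Au³⁺(aq) + 3 Pt(s) → 2 Au(s) + 3 Pt²⁺(aq); thus Q = [Pt²⁺(aq)]^3 / [Au³⁺(aq)]^2.
Isolating [Au³⁺(aq)] in Q = 10^{−3.345} yields log [Au³⁺(aq)] = −1.533, i.e. 0.029 M.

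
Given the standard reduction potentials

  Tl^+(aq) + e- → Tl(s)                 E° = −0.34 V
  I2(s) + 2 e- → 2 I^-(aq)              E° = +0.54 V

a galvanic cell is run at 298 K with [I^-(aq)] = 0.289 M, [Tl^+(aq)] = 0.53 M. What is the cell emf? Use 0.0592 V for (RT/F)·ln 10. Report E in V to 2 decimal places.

I₂/I⁻ is reduced (cathode, E° = +0.54 V) and Tl⁺/Tl is oxidized (anode).
The standard potential is +0.54 − (−0.34) = +0.88 V and the balanced reaction transfers n = 2 electrons.
Balancing gives I2(s) + 2 Tl(s) → 2 I^-(aq) + 2 Tl^+(aq); hence Q = [I^-(aq)]^2·[Tl^+(aq)]^2 = 0.0235 (log Q = −1.630).
E = E° − (0.0592/n)·log Q = +0.88 − (0.0592/2)(−1.630) = +0.93 V.

+0.93 V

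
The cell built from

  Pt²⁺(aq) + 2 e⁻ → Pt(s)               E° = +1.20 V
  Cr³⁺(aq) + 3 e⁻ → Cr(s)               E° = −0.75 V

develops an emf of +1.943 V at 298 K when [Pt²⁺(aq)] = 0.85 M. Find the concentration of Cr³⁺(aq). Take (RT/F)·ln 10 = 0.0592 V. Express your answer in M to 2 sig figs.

1.8 M

With Pt²⁺/Pt at the cathode and Cr³⁺/Cr at the anode, E°cell = +1.20 − (−0.75) = +1.95 V (n = 6).
Rearranging E = E° − (0.0592/n)·log Q gives log Q = 6(+1.95 − (+1.943))/0.0592 = 0.709.
The balanced reaction is 3 Pt²⁺(aq) + 2 Cr(s) → 3 Pt(s) + 2 Cr³⁺(aq), so Q = [Cr³⁺(aq)]^2 / [Pt²⁺(aq)]^3.
Substituting the known concentrations and solving, log [Cr³⁺(aq)] = 0.249 and [Cr³⁺(aq)] = 1.8 M.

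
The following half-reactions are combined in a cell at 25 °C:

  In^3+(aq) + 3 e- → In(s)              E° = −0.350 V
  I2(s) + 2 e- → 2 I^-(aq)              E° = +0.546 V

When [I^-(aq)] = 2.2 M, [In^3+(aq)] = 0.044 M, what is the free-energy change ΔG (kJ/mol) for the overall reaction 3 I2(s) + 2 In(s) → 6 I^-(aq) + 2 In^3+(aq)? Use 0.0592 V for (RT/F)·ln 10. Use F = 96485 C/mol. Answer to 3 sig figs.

−522 kJ/mol

E°cell = +0.546 − (−0.350) = +0.896 V; the balanced reaction transfers n = 6 electrons.
Here Q = [I^-(aq)]^6·[In^3+(aq)]^2 = 0.22 (log Q = −0.659), giving E = +0.896 − (0.0592/6)·(−0.659) = +0.9025 V.
ΔG = −nFE = −(6)(96485)(+0.9025) J/mol = −522 kJ/mol.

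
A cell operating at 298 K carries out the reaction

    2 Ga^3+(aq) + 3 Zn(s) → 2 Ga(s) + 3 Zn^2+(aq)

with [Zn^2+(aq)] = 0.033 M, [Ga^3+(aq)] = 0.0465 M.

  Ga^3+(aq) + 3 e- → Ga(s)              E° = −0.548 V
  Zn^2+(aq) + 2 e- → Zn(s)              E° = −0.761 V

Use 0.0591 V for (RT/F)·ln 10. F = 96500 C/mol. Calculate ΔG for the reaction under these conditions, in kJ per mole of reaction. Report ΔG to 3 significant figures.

−133 kJ/mol

With Ga³⁺/Ga reduced at the cathode, E°cell = −0.548 − (−0.761) = +0.213 V and n = 6.
Here Q = [Zn^2+(aq)]^3 / [Ga^3+(aq)]^2 = 0.0166 (log Q = −1.779), giving E = +0.213 − (0.0591/6)·(−1.779) = +0.2305 V.
Then ΔG = −nFE = −6 × 96500 × +0.2305 J/mol = −133 kJ/mol.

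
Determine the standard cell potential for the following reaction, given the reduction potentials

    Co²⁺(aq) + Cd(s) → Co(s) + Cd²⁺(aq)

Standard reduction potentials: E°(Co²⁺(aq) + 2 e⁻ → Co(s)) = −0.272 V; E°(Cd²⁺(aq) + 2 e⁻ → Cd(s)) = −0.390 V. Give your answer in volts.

+0.118 V

Co²⁺(aq) gains electrons, so the Co²⁺/Co couple is the cathode; the Cd²⁺/Cd couple is the anode.
E°cell = E°(cathode) − E°(anode) = −0.272 − (−0.390) = +0.118 V.
The positive value indicates the reaction is spontaneous as written.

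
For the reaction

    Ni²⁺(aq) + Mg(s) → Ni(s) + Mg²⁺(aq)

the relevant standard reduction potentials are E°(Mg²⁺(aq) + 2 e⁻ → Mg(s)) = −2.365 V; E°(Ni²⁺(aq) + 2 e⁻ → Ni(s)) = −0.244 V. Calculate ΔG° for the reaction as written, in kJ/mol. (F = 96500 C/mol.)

In the reaction as written Ni²⁺(aq) is reduced, so the Ni²⁺/Ni couple is the cathode and Mg²⁺/Mg is the anode.
E°cell = −0.244 − (−2.365) = +2.121 V; balancing electrons gives n = 2.
ΔG° = −nFE°cell = −(2)(96500)(+2.121) J/mol = −409 kJ/mol.

−409 kJ/mol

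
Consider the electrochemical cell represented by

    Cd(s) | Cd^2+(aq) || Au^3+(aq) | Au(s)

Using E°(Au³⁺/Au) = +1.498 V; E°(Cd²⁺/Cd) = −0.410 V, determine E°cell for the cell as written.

+1.908 V

By convention the left-hand electrode in cell notation is the anode (oxidation) and the right-hand electrode is the cathode (reduction).
E°cell = E°(right) − E°(left) = +1.498 − (−0.410) = +1.908 V.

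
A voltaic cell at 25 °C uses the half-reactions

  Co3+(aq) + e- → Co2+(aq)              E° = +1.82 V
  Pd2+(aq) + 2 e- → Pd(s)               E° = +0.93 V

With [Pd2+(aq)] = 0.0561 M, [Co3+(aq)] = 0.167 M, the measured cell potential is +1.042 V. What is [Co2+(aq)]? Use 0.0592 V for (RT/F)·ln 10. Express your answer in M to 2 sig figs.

0.0019 M

The Co³⁺/Co²⁺ couple has the larger reduction potential, so it is the cathode: E°cell = +1.82 − (+0.93) = +0.89 V and n = 2.
Since E = E° − (0.0592/n)·log Q, log Q = n(E° − E)/0.0592 = −5.135.
Balancing electrons gives 2 Co3+(aq) + Pd(s) → 2 Co2+(aq) + Pd2+(aq); thus Q = ([Co2+(aq)]^2·[Pd2+(aq)]) / [Co3+(aq)]^2.
Isolating [Co2+(aq)] in Q = 10^{−5.135} yields log [Co2+(aq)] = −2.719, i.e. 0.0019 M.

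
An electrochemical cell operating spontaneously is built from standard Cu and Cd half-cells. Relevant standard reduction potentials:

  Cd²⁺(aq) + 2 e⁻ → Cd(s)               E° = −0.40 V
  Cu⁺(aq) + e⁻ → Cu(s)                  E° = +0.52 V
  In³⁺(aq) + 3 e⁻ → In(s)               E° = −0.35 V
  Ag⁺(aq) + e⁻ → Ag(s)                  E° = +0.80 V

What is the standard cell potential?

+0.92 V

Of the two couples in this cell, the one with the more positive reduction potential is reduced at the cathode: here that is Cu⁺/Cu (+0.52 V); Cd²⁺/Cd (−0.40 V) is the anode.
E°cell = E°(cathode) − E°(anode) = +0.52 − (−0.40) = +0.92 V.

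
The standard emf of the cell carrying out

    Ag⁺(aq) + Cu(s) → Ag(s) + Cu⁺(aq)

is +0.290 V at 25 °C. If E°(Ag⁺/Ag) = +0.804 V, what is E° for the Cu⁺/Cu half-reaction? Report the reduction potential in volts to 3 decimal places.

In the reaction as written the Ag⁺/Ag couple is reduced (cathode) and Cu⁺/Cu is oxidized (anode), so E°cell = E°(Ag⁺/Ag) − E°(Cu⁺/Cu).
E°(Cu⁺/Cu) = E°(cathode) − E°cell = +0.804 − (+0.290) = +0.514 V.

+0.514 V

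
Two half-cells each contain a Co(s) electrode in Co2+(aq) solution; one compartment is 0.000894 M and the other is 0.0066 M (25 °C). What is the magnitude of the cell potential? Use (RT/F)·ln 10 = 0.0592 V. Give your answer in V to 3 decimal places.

For a concentration cell E°cell = 0, since both electrodes use the same couple.
The compartment with the higher Co2+(aq) concentration (0.0066 M) acts as the cathode; ions are reduced there and produced at the dilute (0.000894 M) anode.
With n = 2, Ecell = −(0.0592/2)·log([dilute]/[conc]) = −(0.0592/2)·log(0.000894/0.0066) = +0.026 V.

0.026 V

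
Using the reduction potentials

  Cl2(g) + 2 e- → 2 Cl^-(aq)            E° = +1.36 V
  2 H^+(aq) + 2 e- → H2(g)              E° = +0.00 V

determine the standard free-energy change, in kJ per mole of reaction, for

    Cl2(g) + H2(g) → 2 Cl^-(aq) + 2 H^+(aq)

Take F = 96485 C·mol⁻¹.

−262 kJ/mol

In the reaction as written Cl2(g) is reduced, so the Cl₂/Cl⁻ couple is the cathode and 2H⁺/H₂ is the anode.
E°cell = +1.36 − (+0.00) = +1.36 V; balancing electrons gives n = 2.
ΔG° = −nFE°cell = −(2)(96485)(+1.36) J/mol = −262 kJ/mol.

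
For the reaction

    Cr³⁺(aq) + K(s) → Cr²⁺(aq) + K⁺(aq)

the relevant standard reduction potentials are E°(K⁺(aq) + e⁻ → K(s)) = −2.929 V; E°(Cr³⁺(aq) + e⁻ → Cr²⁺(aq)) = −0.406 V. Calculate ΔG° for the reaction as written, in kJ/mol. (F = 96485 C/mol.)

In the reaction as written Cr³⁺(aq) is reduced, so the Cr³⁺/Cr²⁺ couple is the cathode and K⁺/K is the anode.
E°cell = −0.406 − (−2.929) = +2.523 V; balancing electrons gives n = 1.
ΔG° = −nFE°cell = −(1)(96485)(+2.523) J/mol = −243 kJ/mol.

−243 kJ/mol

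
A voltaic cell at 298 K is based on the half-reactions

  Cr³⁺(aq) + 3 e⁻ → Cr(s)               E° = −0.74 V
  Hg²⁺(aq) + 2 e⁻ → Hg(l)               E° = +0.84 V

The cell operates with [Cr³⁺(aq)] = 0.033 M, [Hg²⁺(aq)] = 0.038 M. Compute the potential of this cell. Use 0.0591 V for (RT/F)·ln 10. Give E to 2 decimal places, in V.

+1.57 V

Hg²⁺/Hg is reduced (cathode, E° = +0.84 V) and Cr³⁺/Cr is oxidized (anode).
The standard potential is +0.84 − (−0.74) = +1.58 V and the balanced reaction transfers n = 6 electrons.
Balancing gives 3 Hg²⁺(aq) + 2 Cr(s) → 3 Hg(l) + 2 Cr³⁺(aq); hence Q = [Cr³⁺(aq)]^2 / [Hg²⁺(aq)]^3 = 19.8 (log Q = 1.298).
Applying E = E° − (RT ln10/nF)·log Q gives +1.58 − (0.0591/6)(1.298) = +1.57 V.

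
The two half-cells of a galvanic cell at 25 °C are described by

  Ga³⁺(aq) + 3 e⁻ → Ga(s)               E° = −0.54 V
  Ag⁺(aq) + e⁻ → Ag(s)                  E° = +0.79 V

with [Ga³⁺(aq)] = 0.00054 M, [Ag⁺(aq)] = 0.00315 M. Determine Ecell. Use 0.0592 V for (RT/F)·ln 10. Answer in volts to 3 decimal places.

The Ag⁺/Ag couple has the more positive E°, so it is the cathode; Ga³⁺/Ga is the anode.
The standard potential is +0.79 − (−0.54) = +1.33 V and the balanced reaction transfers n = 3 electrons.
Balancing gives 3 Ag⁺(aq) + Ga(s) → 3 Ag(s) + Ga³⁺(aq); hence Q = [Ga³⁺(aq)] / [Ag⁺(aq)]^3 = 1.73×10^4 (log Q = 4.237).
E = E° − (0.0592/n)·log Q = +1.33 − (0.0592/3)(4.237) = +1.246 V.

+1.246 V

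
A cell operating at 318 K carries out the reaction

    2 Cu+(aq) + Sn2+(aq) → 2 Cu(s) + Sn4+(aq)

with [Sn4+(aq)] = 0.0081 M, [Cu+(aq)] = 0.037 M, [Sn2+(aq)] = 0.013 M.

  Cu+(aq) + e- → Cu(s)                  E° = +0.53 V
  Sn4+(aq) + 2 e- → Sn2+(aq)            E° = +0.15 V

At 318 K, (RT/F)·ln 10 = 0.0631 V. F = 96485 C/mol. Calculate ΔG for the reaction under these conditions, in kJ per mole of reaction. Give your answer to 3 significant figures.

The standard cell potential is +0.53 − (+0.15) = +0.38 V, with n = 2 electrons in the balanced equation.
Here Q = [Sn4+(aq)] / ([Cu+(aq)]^2·[Sn2+(aq)]) = 455 (log Q = 2.658), giving E = +0.38 − (0.0631/2)·(2.658) = +0.2961 V.
Finally ΔG = −nFE = −(2)(96485 C/mol)(+0.2961 V) = −57.1 kJ/mol.

−57.1 kJ/mol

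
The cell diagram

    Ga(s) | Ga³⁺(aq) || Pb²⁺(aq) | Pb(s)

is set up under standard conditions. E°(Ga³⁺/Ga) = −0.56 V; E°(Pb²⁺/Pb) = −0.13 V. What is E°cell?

+0.43 V

By convention the left-hand electrode in cell notation is the anode (oxidation) and the right-hand electrode is the cathode (reduction).
E°cell = E°(right) − E°(left) = −0.13 − (−0.56) = +0.43 V.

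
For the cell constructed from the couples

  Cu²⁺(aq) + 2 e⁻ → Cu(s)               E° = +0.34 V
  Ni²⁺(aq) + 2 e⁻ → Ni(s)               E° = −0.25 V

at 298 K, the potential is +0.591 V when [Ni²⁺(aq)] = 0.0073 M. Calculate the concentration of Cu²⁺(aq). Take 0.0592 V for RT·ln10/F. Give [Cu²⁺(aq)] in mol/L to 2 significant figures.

0.0079 M

Cu²⁺/Cu is the cathode (higher E°); E°cell = +0.34 − (−0.25) = +0.59 V with n = 2.
Since E = E° − (0.0592/n)·log Q, log Q = n(E° − E)/0.0592 = −0.034.
The balanced reaction is Cu²⁺(aq) + Ni(s) → Cu(s) + Ni²⁺(aq), so Q = [Ni²⁺(aq)] / [Cu²⁺(aq)].
Isolating [Cu²⁺(aq)] in Q = 10^{−0.034} yields log [Cu²⁺(aq)] = −2.103, i.e. 0.0079 M.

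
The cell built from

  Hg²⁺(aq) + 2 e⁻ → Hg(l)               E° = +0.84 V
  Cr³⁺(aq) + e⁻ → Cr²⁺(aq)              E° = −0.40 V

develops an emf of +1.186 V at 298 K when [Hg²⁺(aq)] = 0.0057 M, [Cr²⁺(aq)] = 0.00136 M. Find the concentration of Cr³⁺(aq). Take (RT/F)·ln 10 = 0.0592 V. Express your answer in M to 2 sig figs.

0.00084 M

Hg²⁺/Hg is the cathode (higher E°); E°cell = +0.84 − (−0.40) = +1.24 V with n = 2.
Since E = E° − (0.0592/n)·log Q, log Q = n(E° − E)/0.0592 = 1.824.
The balanced reaction is Hg²⁺(aq) + 2 Cr²⁺(aq) → Hg(l) + 2 Cr³⁺(aq), so Q = [Cr³⁺(aq)]^2 / ([Hg²⁺(aq)]·[Cr²⁺(aq)]^2).
Isolating [Cr³⁺(aq)] in Q = 10^{1.824} yields log [Cr³⁺(aq)] = −3.077, i.e. 0.00084 M.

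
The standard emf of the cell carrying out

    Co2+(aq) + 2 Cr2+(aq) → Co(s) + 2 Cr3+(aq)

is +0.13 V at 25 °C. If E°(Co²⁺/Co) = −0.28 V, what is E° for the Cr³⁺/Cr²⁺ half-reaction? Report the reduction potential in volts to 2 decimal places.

In the reaction as written the Co²⁺/Co couple is reduced (cathode) and Cr³⁺/Cr²⁺ is oxidized (anode), so E°cell = E°(Co²⁺/Co) − E°(Cr³⁺/Cr²⁺).
E°(Cr³⁺/Cr²⁺) = E°(cathode) − E°cell = −0.28 − (+0.13) = −0.41 V.

−0.41 V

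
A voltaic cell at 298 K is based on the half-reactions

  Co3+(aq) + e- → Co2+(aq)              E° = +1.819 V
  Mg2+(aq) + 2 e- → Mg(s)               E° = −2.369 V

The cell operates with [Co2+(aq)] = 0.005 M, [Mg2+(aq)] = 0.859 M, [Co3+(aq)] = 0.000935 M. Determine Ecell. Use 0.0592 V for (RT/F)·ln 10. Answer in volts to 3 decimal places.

+4.147 V

Since E°(Co³⁺/Co²⁺) > E°(Mg²⁺/Mg), Co³⁺/Co²⁺ serves as the cathode.
E°cell = E°cat − E°an = +1.819 − (−2.369) = +4.188 V; n = 2.
For the overall reaction 2 Co3+(aq) + Mg(s) → 2 Co2+(aq) + Mg2+(aq), Q = ([Co2+(aq)]^2·[Mg2+(aq)]) / [Co3+(aq)]^2 = 24.6, giving log Q = 1.390.
E = E° − (0.0592/n)·log Q = +4.188 − (0.0592/2)(1.390) = +4.147 V.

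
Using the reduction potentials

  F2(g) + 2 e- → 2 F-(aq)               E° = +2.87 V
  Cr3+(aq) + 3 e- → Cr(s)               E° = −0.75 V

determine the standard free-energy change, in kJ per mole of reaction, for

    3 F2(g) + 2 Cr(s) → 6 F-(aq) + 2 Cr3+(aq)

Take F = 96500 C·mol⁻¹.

−2096 kJ/mol

In the reaction as written F2(g) is reduced, so the F₂/F⁻ couple is the cathode and Cr³⁺/Cr is the anode.
E°cell = +2.87 − (−0.75) = +3.62 V; balancing electrons gives n = 6.
ΔG° = −nFE°cell = −(6)(96500)(+3.62) J/mol = −2096 kJ/mol.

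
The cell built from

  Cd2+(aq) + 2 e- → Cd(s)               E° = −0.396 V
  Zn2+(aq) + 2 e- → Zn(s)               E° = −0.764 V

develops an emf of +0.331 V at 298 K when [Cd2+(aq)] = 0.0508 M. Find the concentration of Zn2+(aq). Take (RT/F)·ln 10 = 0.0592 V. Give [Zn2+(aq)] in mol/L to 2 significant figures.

0.90 M

Cd²⁺/Cd is the cathode (higher E°); E°cell = −0.396 − (−0.764) = +0.368 V with n = 2.
Since E = E° − (0.0592/n)·log Q, log Q = n(E° − E)/0.0592 = 1.250.
For Cd2+(aq) + Zn(s) → Cd(s) + Zn2+(aq), the reaction quotient is Q = [Zn2+(aq)] / [Cd2+(aq)].
Isolating [Zn2+(aq)] in Q = 10^{1.250} yields log [Zn2+(aq)] = −0.044, i.e. 0.90 M.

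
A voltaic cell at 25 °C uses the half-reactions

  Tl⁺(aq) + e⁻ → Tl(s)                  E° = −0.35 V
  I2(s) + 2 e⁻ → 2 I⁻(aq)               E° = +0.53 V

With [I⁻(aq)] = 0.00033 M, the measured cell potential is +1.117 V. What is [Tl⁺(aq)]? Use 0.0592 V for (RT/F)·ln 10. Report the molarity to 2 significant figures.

I₂/I⁻ is the cathode (higher E°); E°cell = +0.53 − (−0.35) = +0.88 V with n = 2.
Rearranging E = E° − (0.0592/n)·log Q gives log Q = 2(+0.88 − (+1.117))/0.0592 = −8.007.
The balanced reaction is I2(s) + 2 Tl(s) → 2 I⁻(aq) + 2 Tl⁺(aq), so Q = [I⁻(aq)]^2·[Tl⁺(aq)]^2.
Substituting the known concentrations and solving, log [Tl⁺(aq)] = −0.522 and [Tl⁺(aq)] = 0.30 M.

0.30 M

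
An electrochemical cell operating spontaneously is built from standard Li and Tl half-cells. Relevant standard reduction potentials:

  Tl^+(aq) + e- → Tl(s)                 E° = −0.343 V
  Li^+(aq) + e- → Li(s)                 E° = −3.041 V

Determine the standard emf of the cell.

The Tl⁺/Tl couple has the higher E°, so Tl ion is reduced (cathode) and Li is oxidized (anode).
E°cell = E°(cathode) − E°(anode) = −0.343 − (−3.041) = +2.698 V.

+2.698 V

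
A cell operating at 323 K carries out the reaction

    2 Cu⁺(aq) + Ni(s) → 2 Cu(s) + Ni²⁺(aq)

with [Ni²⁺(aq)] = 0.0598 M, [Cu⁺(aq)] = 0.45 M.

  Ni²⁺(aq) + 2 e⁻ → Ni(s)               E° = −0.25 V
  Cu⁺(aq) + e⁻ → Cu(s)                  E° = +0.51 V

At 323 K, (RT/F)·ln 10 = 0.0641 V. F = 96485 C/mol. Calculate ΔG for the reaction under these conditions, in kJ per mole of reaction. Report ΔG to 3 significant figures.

−150 kJ/mol

With Cu⁺/Cu reduced at the cathode, E°cell = +0.51 − (−0.25) = +0.76 V and n = 2.
The reaction quotient is [Ni²⁺(aq)] / [Cu⁺(aq)]^2 = 0.295; by Nernst, E = +0.76 − (0.0641/2)(−0.530) = +0.7770 V.
Then ΔG = −nFE = −2 × 96485 × +0.7770 J/mol = −150 kJ/mol.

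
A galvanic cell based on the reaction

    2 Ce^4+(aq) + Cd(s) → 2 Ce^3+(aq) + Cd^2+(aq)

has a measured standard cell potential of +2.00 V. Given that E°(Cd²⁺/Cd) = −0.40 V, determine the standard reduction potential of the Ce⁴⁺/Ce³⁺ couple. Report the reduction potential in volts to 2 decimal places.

+1.60 V

In the reaction as written the Ce⁴⁺/Ce³⁺ couple is reduced (cathode) and Cd²⁺/Cd is oxidized (anode), so E°cell = E°(Ce⁴⁺/Ce³⁺) − E°(Cd²⁺/Cd).
E°(Ce⁴⁺/Ce³⁺) = E°cell + E°(anode) = +2.00 + (−0.40) = +1.60 V.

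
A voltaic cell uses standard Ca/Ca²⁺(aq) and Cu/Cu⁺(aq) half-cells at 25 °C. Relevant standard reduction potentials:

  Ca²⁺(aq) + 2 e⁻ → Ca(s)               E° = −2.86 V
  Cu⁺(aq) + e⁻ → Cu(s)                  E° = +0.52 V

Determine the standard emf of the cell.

Of the two couples in this cell, the one with the more positive reduction potential is reduced at the cathode: here that is Cu⁺/Cu (+0.52 V); Ca²⁺/Ca (−2.86 V) is the anode.
E°cell = E°(cathode) − E°(anode) = +0.52 − (−2.86) = +3.38 V.

+3.38 V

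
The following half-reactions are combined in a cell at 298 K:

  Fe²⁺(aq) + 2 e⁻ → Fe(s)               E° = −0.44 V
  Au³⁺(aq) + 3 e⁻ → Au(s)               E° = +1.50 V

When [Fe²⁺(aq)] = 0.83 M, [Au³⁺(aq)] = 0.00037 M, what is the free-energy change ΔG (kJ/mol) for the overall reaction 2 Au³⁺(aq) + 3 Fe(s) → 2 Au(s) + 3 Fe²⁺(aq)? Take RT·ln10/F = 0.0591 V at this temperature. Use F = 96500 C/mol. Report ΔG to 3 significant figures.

−1090 kJ/mol

The standard cell potential is +1.50 − (−0.44) = +1.94 V, with n = 6 electrons in the balanced equation.
The reaction quotient is [Fe²⁺(aq)]^3 / [Au³⁺(aq)]^2 = 4.18×10^6; by Nernst, E = +1.94 − (0.0591/6)(6.621) = +1.8748 V.
Then ΔG = −nFE = −6 × 96500 × +1.8748 J/mol = −1090 kJ/mol.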